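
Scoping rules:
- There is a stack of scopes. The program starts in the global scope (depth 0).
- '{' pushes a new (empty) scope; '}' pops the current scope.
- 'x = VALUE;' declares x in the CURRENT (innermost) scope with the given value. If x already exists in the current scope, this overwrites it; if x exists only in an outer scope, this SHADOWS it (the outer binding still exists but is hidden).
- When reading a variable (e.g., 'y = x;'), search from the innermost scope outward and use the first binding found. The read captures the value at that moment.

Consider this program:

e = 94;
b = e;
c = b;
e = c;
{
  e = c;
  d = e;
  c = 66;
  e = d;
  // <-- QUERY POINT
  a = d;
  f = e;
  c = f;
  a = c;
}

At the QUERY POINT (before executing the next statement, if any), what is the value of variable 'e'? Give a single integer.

Answer: 94

Derivation:
Step 1: declare e=94 at depth 0
Step 2: declare b=(read e)=94 at depth 0
Step 3: declare c=(read b)=94 at depth 0
Step 4: declare e=(read c)=94 at depth 0
Step 5: enter scope (depth=1)
Step 6: declare e=(read c)=94 at depth 1
Step 7: declare d=(read e)=94 at depth 1
Step 8: declare c=66 at depth 1
Step 9: declare e=(read d)=94 at depth 1
Visible at query point: b=94 c=66 d=94 e=94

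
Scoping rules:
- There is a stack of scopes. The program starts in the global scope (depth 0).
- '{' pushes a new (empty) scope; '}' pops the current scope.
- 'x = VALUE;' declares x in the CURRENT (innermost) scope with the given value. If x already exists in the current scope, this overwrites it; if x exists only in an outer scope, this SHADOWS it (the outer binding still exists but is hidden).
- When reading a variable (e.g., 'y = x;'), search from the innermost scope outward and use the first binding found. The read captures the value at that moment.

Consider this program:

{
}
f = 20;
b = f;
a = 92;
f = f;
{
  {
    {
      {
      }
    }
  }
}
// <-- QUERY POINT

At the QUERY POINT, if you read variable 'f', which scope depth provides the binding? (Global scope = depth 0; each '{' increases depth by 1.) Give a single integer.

Step 1: enter scope (depth=1)
Step 2: exit scope (depth=0)
Step 3: declare f=20 at depth 0
Step 4: declare b=(read f)=20 at depth 0
Step 5: declare a=92 at depth 0
Step 6: declare f=(read f)=20 at depth 0
Step 7: enter scope (depth=1)
Step 8: enter scope (depth=2)
Step 9: enter scope (depth=3)
Step 10: enter scope (depth=4)
Step 11: exit scope (depth=3)
Step 12: exit scope (depth=2)
Step 13: exit scope (depth=1)
Step 14: exit scope (depth=0)
Visible at query point: a=92 b=20 f=20

Answer: 0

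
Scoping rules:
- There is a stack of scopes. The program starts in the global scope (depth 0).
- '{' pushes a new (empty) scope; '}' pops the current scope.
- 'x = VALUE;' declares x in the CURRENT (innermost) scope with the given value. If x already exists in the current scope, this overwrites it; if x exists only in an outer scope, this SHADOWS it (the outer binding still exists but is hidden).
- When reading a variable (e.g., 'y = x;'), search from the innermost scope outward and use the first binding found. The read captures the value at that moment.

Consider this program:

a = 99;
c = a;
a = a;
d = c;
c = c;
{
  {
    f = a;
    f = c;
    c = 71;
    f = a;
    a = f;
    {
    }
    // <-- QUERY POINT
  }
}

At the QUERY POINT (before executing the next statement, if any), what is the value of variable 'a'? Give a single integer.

Step 1: declare a=99 at depth 0
Step 2: declare c=(read a)=99 at depth 0
Step 3: declare a=(read a)=99 at depth 0
Step 4: declare d=(read c)=99 at depth 0
Step 5: declare c=(read c)=99 at depth 0
Step 6: enter scope (depth=1)
Step 7: enter scope (depth=2)
Step 8: declare f=(read a)=99 at depth 2
Step 9: declare f=(read c)=99 at depth 2
Step 10: declare c=71 at depth 2
Step 11: declare f=(read a)=99 at depth 2
Step 12: declare a=(read f)=99 at depth 2
Step 13: enter scope (depth=3)
Step 14: exit scope (depth=2)
Visible at query point: a=99 c=71 d=99 f=99

Answer: 99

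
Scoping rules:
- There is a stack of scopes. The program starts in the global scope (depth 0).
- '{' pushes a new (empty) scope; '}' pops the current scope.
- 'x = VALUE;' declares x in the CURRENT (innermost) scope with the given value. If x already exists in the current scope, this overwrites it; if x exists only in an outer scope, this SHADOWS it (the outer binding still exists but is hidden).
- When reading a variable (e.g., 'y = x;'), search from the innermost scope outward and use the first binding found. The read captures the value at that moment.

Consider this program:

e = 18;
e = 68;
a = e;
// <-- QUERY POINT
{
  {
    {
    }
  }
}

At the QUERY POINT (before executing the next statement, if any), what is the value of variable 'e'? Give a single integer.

Answer: 68

Derivation:
Step 1: declare e=18 at depth 0
Step 2: declare e=68 at depth 0
Step 3: declare a=(read e)=68 at depth 0
Visible at query point: a=68 e=68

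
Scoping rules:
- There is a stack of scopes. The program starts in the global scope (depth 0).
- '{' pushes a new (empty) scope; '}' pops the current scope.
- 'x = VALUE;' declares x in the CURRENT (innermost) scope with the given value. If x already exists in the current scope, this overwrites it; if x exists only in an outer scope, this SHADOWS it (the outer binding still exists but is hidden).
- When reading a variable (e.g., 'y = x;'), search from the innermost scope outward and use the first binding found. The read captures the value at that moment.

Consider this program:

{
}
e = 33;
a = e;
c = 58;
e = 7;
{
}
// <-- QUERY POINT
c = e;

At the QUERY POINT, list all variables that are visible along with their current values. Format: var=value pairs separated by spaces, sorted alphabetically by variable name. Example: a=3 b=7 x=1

Answer: a=33 c=58 e=7

Derivation:
Step 1: enter scope (depth=1)
Step 2: exit scope (depth=0)
Step 3: declare e=33 at depth 0
Step 4: declare a=(read e)=33 at depth 0
Step 5: declare c=58 at depth 0
Step 6: declare e=7 at depth 0
Step 7: enter scope (depth=1)
Step 8: exit scope (depth=0)
Visible at query point: a=33 c=58 e=7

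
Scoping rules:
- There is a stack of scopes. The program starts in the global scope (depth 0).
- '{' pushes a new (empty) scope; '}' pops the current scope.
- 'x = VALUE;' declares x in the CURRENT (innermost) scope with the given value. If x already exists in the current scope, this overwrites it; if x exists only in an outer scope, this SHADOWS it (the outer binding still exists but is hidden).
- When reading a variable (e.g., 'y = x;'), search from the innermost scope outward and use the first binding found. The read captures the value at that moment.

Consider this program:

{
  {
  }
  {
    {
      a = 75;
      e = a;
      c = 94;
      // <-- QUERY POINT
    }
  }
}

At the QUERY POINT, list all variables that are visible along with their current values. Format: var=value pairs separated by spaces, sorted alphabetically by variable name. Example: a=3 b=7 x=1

Step 1: enter scope (depth=1)
Step 2: enter scope (depth=2)
Step 3: exit scope (depth=1)
Step 4: enter scope (depth=2)
Step 5: enter scope (depth=3)
Step 6: declare a=75 at depth 3
Step 7: declare e=(read a)=75 at depth 3
Step 8: declare c=94 at depth 3
Visible at query point: a=75 c=94 e=75

Answer: a=75 c=94 e=75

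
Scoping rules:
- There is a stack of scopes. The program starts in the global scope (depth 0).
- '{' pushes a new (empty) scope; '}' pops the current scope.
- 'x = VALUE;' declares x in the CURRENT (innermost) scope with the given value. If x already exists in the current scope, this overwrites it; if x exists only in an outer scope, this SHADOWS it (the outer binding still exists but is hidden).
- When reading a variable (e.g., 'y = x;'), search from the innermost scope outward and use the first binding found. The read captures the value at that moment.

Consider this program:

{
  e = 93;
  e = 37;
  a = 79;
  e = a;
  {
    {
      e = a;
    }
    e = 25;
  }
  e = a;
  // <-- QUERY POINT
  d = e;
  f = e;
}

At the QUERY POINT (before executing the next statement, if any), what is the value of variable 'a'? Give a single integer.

Step 1: enter scope (depth=1)
Step 2: declare e=93 at depth 1
Step 3: declare e=37 at depth 1
Step 4: declare a=79 at depth 1
Step 5: declare e=(read a)=79 at depth 1
Step 6: enter scope (depth=2)
Step 7: enter scope (depth=3)
Step 8: declare e=(read a)=79 at depth 3
Step 9: exit scope (depth=2)
Step 10: declare e=25 at depth 2
Step 11: exit scope (depth=1)
Step 12: declare e=(read a)=79 at depth 1
Visible at query point: a=79 e=79

Answer: 79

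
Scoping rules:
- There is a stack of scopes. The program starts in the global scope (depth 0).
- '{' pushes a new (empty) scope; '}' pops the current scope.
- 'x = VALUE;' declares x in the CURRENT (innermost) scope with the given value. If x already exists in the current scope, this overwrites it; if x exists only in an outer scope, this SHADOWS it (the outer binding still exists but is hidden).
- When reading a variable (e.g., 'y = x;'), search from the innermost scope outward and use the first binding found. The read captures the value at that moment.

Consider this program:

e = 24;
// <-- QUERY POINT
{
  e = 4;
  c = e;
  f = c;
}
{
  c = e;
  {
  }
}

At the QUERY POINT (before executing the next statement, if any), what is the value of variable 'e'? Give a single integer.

Answer: 24

Derivation:
Step 1: declare e=24 at depth 0
Visible at query point: e=24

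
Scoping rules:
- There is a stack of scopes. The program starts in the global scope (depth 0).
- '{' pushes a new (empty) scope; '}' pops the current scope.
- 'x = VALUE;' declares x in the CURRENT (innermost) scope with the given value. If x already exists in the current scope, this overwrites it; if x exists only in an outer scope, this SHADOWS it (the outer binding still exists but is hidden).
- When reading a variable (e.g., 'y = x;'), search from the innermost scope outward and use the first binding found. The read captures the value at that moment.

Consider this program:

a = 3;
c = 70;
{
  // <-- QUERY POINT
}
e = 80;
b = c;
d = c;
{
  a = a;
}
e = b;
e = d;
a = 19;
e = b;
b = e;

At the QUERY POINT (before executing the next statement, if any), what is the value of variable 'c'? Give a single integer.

Step 1: declare a=3 at depth 0
Step 2: declare c=70 at depth 0
Step 3: enter scope (depth=1)
Visible at query point: a=3 c=70

Answer: 70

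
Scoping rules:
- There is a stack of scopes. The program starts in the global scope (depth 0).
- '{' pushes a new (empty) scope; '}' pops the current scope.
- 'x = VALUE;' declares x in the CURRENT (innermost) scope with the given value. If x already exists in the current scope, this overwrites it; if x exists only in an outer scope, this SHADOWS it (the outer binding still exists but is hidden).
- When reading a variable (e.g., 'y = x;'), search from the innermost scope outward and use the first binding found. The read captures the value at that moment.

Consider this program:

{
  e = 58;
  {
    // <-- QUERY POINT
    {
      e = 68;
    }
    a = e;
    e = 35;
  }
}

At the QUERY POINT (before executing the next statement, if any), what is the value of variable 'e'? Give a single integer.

Answer: 58

Derivation:
Step 1: enter scope (depth=1)
Step 2: declare e=58 at depth 1
Step 3: enter scope (depth=2)
Visible at query point: e=58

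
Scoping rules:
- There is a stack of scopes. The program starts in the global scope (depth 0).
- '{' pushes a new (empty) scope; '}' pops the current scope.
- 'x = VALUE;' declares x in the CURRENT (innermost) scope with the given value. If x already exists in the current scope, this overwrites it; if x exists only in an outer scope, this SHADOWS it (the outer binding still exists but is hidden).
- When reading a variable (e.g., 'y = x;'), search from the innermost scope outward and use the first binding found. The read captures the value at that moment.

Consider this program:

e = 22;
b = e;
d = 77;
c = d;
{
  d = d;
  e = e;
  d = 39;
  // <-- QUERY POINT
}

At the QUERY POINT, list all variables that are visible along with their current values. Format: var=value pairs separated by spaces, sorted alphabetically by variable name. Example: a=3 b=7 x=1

Step 1: declare e=22 at depth 0
Step 2: declare b=(read e)=22 at depth 0
Step 3: declare d=77 at depth 0
Step 4: declare c=(read d)=77 at depth 0
Step 5: enter scope (depth=1)
Step 6: declare d=(read d)=77 at depth 1
Step 7: declare e=(read e)=22 at depth 1
Step 8: declare d=39 at depth 1
Visible at query point: b=22 c=77 d=39 e=22

Answer: b=22 c=77 d=39 e=22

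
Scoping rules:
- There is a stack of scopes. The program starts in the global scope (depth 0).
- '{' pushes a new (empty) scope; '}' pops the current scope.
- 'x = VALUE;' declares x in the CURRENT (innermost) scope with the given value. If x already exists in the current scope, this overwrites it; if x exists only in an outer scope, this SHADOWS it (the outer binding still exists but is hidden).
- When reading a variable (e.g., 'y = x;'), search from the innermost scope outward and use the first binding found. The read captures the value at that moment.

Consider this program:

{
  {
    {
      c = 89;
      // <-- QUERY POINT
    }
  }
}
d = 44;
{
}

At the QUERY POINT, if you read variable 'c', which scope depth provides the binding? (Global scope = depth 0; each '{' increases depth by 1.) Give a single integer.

Step 1: enter scope (depth=1)
Step 2: enter scope (depth=2)
Step 3: enter scope (depth=3)
Step 4: declare c=89 at depth 3
Visible at query point: c=89

Answer: 3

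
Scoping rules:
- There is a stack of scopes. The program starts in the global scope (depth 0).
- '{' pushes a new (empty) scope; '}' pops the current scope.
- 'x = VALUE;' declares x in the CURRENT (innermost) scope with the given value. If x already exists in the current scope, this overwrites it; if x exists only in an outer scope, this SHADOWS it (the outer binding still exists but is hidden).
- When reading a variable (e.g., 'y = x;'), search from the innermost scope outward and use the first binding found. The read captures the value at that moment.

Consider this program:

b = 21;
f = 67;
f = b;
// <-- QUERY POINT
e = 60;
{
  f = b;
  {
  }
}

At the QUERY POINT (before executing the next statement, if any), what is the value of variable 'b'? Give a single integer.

Step 1: declare b=21 at depth 0
Step 2: declare f=67 at depth 0
Step 3: declare f=(read b)=21 at depth 0
Visible at query point: b=21 f=21

Answer: 21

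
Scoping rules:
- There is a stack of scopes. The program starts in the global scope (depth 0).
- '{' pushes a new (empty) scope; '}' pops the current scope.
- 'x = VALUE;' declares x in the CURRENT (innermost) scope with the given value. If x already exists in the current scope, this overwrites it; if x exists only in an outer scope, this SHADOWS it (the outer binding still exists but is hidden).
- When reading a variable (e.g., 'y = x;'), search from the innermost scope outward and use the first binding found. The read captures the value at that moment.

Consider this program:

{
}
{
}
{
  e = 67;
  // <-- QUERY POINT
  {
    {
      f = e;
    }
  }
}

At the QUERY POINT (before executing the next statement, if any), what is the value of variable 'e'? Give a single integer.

Answer: 67

Derivation:
Step 1: enter scope (depth=1)
Step 2: exit scope (depth=0)
Step 3: enter scope (depth=1)
Step 4: exit scope (depth=0)
Step 5: enter scope (depth=1)
Step 6: declare e=67 at depth 1
Visible at query point: e=67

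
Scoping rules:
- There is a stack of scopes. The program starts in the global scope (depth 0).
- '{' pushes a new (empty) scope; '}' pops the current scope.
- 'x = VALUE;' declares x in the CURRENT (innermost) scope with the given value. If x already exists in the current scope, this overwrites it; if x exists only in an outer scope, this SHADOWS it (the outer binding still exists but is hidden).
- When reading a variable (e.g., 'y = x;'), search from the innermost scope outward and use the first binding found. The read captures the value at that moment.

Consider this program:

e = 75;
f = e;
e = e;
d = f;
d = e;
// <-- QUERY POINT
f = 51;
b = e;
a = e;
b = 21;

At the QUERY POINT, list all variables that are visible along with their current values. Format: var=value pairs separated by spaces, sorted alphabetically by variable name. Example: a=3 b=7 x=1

Answer: d=75 e=75 f=75

Derivation:
Step 1: declare e=75 at depth 0
Step 2: declare f=(read e)=75 at depth 0
Step 3: declare e=(read e)=75 at depth 0
Step 4: declare d=(read f)=75 at depth 0
Step 5: declare d=(read e)=75 at depth 0
Visible at query point: d=75 e=75 f=75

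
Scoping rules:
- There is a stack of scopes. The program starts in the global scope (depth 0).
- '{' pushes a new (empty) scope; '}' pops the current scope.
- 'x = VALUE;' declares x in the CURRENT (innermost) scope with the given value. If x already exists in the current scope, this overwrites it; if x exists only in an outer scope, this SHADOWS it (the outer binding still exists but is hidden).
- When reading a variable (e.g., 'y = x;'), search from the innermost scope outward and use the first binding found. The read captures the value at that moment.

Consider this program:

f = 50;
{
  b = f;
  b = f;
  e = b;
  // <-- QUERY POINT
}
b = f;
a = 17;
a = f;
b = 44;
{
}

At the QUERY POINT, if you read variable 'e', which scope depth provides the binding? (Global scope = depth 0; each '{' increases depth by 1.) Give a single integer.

Step 1: declare f=50 at depth 0
Step 2: enter scope (depth=1)
Step 3: declare b=(read f)=50 at depth 1
Step 4: declare b=(read f)=50 at depth 1
Step 5: declare e=(read b)=50 at depth 1
Visible at query point: b=50 e=50 f=50

Answer: 1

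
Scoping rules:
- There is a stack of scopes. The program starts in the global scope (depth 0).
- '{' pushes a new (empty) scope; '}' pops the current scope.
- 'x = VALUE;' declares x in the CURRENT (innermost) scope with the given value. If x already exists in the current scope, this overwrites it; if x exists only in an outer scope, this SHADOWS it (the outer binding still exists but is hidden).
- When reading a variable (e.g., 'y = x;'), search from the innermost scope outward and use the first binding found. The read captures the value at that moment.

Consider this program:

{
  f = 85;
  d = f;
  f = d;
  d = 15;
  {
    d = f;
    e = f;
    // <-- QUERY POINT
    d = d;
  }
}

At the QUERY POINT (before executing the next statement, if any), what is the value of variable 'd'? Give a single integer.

Step 1: enter scope (depth=1)
Step 2: declare f=85 at depth 1
Step 3: declare d=(read f)=85 at depth 1
Step 4: declare f=(read d)=85 at depth 1
Step 5: declare d=15 at depth 1
Step 6: enter scope (depth=2)
Step 7: declare d=(read f)=85 at depth 2
Step 8: declare e=(read f)=85 at depth 2
Visible at query point: d=85 e=85 f=85

Answer: 85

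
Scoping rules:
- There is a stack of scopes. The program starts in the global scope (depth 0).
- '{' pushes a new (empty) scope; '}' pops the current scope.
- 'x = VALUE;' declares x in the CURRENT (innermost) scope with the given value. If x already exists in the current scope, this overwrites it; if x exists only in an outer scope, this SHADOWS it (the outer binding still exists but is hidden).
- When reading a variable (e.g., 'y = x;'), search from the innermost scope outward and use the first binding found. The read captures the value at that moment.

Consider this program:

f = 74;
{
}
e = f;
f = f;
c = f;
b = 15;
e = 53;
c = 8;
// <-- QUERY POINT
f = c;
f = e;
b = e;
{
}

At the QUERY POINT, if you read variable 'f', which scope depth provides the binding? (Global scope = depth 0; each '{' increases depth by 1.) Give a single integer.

Answer: 0

Derivation:
Step 1: declare f=74 at depth 0
Step 2: enter scope (depth=1)
Step 3: exit scope (depth=0)
Step 4: declare e=(read f)=74 at depth 0
Step 5: declare f=(read f)=74 at depth 0
Step 6: declare c=(read f)=74 at depth 0
Step 7: declare b=15 at depth 0
Step 8: declare e=53 at depth 0
Step 9: declare c=8 at depth 0
Visible at query point: b=15 c=8 e=53 f=74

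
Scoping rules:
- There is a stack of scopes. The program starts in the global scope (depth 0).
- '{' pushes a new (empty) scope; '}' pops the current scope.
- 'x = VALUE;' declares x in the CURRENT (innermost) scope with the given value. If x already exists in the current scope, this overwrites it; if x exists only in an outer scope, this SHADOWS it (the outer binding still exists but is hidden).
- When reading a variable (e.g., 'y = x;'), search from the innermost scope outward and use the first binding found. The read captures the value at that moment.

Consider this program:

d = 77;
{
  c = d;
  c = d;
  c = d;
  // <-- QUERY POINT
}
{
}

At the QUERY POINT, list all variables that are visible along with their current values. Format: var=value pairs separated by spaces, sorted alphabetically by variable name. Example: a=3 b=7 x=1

Answer: c=77 d=77

Derivation:
Step 1: declare d=77 at depth 0
Step 2: enter scope (depth=1)
Step 3: declare c=(read d)=77 at depth 1
Step 4: declare c=(read d)=77 at depth 1
Step 5: declare c=(read d)=77 at depth 1
Visible at query point: c=77 d=77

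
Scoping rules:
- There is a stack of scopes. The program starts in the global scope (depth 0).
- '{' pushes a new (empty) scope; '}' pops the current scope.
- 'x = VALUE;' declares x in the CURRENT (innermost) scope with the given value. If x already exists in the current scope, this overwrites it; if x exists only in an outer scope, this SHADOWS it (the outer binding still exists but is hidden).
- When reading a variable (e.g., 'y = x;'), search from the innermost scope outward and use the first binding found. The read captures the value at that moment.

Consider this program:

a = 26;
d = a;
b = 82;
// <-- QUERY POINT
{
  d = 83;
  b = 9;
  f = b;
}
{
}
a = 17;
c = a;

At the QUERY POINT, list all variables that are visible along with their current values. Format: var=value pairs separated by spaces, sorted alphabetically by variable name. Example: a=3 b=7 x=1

Answer: a=26 b=82 d=26

Derivation:
Step 1: declare a=26 at depth 0
Step 2: declare d=(read a)=26 at depth 0
Step 3: declare b=82 at depth 0
Visible at query point: a=26 b=82 d=26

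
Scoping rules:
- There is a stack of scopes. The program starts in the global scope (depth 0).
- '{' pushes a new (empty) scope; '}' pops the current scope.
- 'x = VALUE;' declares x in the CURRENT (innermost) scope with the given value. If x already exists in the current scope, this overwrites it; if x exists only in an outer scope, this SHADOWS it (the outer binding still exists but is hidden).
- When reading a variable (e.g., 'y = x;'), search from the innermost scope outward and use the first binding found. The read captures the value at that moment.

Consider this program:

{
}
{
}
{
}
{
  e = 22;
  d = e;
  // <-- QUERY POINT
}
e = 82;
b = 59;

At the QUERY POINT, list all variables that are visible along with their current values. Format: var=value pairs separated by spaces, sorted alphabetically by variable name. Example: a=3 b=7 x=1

Answer: d=22 e=22

Derivation:
Step 1: enter scope (depth=1)
Step 2: exit scope (depth=0)
Step 3: enter scope (depth=1)
Step 4: exit scope (depth=0)
Step 5: enter scope (depth=1)
Step 6: exit scope (depth=0)
Step 7: enter scope (depth=1)
Step 8: declare e=22 at depth 1
Step 9: declare d=(read e)=22 at depth 1
Visible at query point: d=22 e=22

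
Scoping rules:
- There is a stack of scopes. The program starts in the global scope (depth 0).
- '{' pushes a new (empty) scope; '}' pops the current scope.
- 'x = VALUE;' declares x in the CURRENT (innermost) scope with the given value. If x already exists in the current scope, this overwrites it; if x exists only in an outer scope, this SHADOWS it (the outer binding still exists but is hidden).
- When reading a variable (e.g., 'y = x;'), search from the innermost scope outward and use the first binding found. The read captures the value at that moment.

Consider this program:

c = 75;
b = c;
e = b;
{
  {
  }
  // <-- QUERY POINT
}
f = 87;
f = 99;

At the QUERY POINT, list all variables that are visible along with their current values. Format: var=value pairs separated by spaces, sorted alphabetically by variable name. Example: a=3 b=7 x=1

Answer: b=75 c=75 e=75

Derivation:
Step 1: declare c=75 at depth 0
Step 2: declare b=(read c)=75 at depth 0
Step 3: declare e=(read b)=75 at depth 0
Step 4: enter scope (depth=1)
Step 5: enter scope (depth=2)
Step 6: exit scope (depth=1)
Visible at query point: b=75 c=75 e=75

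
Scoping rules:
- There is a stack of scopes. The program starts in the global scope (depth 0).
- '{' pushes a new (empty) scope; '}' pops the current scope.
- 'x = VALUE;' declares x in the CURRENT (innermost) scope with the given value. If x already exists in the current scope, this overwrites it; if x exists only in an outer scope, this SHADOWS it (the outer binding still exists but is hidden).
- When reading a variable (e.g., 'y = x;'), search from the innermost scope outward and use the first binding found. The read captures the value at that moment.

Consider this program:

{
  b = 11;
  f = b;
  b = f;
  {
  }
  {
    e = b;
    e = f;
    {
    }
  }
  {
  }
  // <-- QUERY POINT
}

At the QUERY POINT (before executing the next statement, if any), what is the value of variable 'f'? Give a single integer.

Answer: 11

Derivation:
Step 1: enter scope (depth=1)
Step 2: declare b=11 at depth 1
Step 3: declare f=(read b)=11 at depth 1
Step 4: declare b=(read f)=11 at depth 1
Step 5: enter scope (depth=2)
Step 6: exit scope (depth=1)
Step 7: enter scope (depth=2)
Step 8: declare e=(read b)=11 at depth 2
Step 9: declare e=(read f)=11 at depth 2
Step 10: enter scope (depth=3)
Step 11: exit scope (depth=2)
Step 12: exit scope (depth=1)
Step 13: enter scope (depth=2)
Step 14: exit scope (depth=1)
Visible at query point: b=11 f=11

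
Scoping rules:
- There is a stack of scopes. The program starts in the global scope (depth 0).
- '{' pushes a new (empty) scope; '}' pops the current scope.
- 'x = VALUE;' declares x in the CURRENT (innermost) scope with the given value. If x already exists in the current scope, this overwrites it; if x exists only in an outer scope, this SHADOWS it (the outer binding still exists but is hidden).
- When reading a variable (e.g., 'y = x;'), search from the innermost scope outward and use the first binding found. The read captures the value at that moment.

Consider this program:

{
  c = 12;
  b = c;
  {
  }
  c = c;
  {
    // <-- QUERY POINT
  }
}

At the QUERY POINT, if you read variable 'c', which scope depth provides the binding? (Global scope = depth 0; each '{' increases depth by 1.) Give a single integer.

Answer: 1

Derivation:
Step 1: enter scope (depth=1)
Step 2: declare c=12 at depth 1
Step 3: declare b=(read c)=12 at depth 1
Step 4: enter scope (depth=2)
Step 5: exit scope (depth=1)
Step 6: declare c=(read c)=12 at depth 1
Step 7: enter scope (depth=2)
Visible at query point: b=12 c=12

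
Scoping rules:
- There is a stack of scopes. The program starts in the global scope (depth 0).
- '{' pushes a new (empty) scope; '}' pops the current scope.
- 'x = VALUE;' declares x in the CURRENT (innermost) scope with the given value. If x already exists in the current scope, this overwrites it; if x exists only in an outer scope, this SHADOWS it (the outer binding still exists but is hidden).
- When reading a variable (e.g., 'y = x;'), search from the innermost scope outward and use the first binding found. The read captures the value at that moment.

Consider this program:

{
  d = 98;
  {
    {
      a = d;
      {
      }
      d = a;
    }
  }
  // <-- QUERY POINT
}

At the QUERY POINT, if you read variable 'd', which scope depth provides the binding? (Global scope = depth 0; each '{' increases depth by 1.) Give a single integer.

Step 1: enter scope (depth=1)
Step 2: declare d=98 at depth 1
Step 3: enter scope (depth=2)
Step 4: enter scope (depth=3)
Step 5: declare a=(read d)=98 at depth 3
Step 6: enter scope (depth=4)
Step 7: exit scope (depth=3)
Step 8: declare d=(read a)=98 at depth 3
Step 9: exit scope (depth=2)
Step 10: exit scope (depth=1)
Visible at query point: d=98

Answer: 1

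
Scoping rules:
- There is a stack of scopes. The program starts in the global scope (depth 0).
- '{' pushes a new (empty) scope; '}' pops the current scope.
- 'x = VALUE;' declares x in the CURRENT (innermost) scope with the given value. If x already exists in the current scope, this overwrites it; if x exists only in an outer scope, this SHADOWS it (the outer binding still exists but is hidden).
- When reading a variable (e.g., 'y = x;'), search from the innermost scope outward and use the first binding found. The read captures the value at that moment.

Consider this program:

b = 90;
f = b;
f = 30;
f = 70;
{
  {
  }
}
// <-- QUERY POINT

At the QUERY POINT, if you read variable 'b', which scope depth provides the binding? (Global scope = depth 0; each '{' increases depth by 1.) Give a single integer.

Step 1: declare b=90 at depth 0
Step 2: declare f=(read b)=90 at depth 0
Step 3: declare f=30 at depth 0
Step 4: declare f=70 at depth 0
Step 5: enter scope (depth=1)
Step 6: enter scope (depth=2)
Step 7: exit scope (depth=1)
Step 8: exit scope (depth=0)
Visible at query point: b=90 f=70

Answer: 0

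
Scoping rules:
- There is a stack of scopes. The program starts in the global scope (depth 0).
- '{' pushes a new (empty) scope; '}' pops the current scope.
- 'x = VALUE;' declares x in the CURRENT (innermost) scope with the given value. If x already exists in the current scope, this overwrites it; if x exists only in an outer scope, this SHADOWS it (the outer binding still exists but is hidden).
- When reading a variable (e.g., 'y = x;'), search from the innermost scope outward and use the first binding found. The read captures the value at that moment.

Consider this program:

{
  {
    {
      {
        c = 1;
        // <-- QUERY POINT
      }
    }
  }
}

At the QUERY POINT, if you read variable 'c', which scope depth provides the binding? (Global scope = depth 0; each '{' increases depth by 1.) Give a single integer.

Step 1: enter scope (depth=1)
Step 2: enter scope (depth=2)
Step 3: enter scope (depth=3)
Step 4: enter scope (depth=4)
Step 5: declare c=1 at depth 4
Visible at query point: c=1

Answer: 4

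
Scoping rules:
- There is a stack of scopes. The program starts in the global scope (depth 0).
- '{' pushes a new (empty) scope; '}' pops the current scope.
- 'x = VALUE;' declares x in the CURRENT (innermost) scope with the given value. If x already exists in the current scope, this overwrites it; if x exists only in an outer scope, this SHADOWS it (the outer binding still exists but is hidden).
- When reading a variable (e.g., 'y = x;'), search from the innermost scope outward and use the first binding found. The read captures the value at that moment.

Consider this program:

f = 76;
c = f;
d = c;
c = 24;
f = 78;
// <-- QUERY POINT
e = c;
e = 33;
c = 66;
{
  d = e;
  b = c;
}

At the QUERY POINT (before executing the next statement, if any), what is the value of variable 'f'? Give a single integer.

Step 1: declare f=76 at depth 0
Step 2: declare c=(read f)=76 at depth 0
Step 3: declare d=(read c)=76 at depth 0
Step 4: declare c=24 at depth 0
Step 5: declare f=78 at depth 0
Visible at query point: c=24 d=76 f=78

Answer: 78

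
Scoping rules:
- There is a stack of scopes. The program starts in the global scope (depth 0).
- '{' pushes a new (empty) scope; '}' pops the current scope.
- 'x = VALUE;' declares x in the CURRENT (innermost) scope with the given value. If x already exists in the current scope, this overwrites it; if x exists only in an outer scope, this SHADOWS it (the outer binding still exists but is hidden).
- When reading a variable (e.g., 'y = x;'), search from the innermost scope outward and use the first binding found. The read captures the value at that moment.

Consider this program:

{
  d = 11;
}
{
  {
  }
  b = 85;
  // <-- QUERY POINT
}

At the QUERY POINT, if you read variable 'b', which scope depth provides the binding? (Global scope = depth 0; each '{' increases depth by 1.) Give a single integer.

Answer: 1

Derivation:
Step 1: enter scope (depth=1)
Step 2: declare d=11 at depth 1
Step 3: exit scope (depth=0)
Step 4: enter scope (depth=1)
Step 5: enter scope (depth=2)
Step 6: exit scope (depth=1)
Step 7: declare b=85 at depth 1
Visible at query point: b=85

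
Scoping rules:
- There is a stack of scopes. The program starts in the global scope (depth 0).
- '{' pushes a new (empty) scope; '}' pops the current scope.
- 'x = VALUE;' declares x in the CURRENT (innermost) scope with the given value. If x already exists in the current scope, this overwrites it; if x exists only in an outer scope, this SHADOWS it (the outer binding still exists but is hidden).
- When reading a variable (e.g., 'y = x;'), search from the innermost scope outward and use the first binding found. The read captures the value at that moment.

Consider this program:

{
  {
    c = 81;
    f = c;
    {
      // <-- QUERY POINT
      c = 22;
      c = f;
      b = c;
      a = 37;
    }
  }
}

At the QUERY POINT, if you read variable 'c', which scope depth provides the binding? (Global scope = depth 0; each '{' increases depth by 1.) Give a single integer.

Step 1: enter scope (depth=1)
Step 2: enter scope (depth=2)
Step 3: declare c=81 at depth 2
Step 4: declare f=(read c)=81 at depth 2
Step 5: enter scope (depth=3)
Visible at query point: c=81 f=81

Answer: 2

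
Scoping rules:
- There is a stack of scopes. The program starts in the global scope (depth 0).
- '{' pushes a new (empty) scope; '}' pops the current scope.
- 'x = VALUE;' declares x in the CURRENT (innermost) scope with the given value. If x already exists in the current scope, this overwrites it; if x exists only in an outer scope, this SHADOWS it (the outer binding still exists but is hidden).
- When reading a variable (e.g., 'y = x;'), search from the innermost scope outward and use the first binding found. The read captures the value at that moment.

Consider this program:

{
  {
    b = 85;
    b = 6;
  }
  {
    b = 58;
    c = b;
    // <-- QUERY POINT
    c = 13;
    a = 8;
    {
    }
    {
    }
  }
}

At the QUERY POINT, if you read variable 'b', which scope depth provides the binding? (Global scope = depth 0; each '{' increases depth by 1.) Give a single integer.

Answer: 2

Derivation:
Step 1: enter scope (depth=1)
Step 2: enter scope (depth=2)
Step 3: declare b=85 at depth 2
Step 4: declare b=6 at depth 2
Step 5: exit scope (depth=1)
Step 6: enter scope (depth=2)
Step 7: declare b=58 at depth 2
Step 8: declare c=(read b)=58 at depth 2
Visible at query point: b=58 c=58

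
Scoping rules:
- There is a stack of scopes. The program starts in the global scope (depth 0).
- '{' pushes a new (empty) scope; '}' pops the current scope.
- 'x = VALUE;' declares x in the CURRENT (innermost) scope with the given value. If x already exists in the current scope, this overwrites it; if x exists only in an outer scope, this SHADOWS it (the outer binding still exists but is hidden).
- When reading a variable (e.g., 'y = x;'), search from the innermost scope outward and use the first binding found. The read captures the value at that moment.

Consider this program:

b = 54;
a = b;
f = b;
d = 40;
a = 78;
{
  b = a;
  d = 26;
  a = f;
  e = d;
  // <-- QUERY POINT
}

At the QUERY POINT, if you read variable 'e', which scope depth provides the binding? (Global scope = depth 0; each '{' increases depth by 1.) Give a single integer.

Step 1: declare b=54 at depth 0
Step 2: declare a=(read b)=54 at depth 0
Step 3: declare f=(read b)=54 at depth 0
Step 4: declare d=40 at depth 0
Step 5: declare a=78 at depth 0
Step 6: enter scope (depth=1)
Step 7: declare b=(read a)=78 at depth 1
Step 8: declare d=26 at depth 1
Step 9: declare a=(read f)=54 at depth 1
Step 10: declare e=(read d)=26 at depth 1
Visible at query point: a=54 b=78 d=26 e=26 f=54

Answer: 1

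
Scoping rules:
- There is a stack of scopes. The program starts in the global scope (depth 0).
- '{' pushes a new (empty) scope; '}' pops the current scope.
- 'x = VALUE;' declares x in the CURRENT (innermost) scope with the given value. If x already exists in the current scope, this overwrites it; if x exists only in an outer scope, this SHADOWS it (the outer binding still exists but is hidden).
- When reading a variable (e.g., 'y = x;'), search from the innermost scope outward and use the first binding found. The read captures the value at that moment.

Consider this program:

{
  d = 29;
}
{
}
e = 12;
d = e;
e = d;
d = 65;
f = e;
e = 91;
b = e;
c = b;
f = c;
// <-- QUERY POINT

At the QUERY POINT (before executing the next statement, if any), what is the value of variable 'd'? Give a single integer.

Answer: 65

Derivation:
Step 1: enter scope (depth=1)
Step 2: declare d=29 at depth 1
Step 3: exit scope (depth=0)
Step 4: enter scope (depth=1)
Step 5: exit scope (depth=0)
Step 6: declare e=12 at depth 0
Step 7: declare d=(read e)=12 at depth 0
Step 8: declare e=(read d)=12 at depth 0
Step 9: declare d=65 at depth 0
Step 10: declare f=(read e)=12 at depth 0
Step 11: declare e=91 at depth 0
Step 12: declare b=(read e)=91 at depth 0
Step 13: declare c=(read b)=91 at depth 0
Step 14: declare f=(read c)=91 at depth 0
Visible at query point: b=91 c=91 d=65 e=91 f=91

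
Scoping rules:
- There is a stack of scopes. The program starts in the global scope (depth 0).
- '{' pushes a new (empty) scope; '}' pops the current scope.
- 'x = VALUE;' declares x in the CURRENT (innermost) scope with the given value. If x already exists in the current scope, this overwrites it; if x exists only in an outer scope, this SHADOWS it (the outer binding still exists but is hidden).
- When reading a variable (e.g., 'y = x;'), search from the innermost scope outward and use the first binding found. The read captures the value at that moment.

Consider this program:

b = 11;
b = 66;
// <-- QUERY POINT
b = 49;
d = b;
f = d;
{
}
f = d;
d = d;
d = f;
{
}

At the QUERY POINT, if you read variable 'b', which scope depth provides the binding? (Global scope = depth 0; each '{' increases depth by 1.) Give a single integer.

Step 1: declare b=11 at depth 0
Step 2: declare b=66 at depth 0
Visible at query point: b=66

Answer: 0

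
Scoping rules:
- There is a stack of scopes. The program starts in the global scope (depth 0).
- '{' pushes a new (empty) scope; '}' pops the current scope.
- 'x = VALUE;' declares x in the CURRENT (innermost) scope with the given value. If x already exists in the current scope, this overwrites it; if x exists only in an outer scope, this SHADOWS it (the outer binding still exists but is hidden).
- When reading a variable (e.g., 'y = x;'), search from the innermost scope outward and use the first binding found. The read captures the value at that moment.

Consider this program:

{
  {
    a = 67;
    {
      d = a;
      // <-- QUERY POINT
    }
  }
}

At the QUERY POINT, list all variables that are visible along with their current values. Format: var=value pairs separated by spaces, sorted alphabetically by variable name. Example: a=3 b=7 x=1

Step 1: enter scope (depth=1)
Step 2: enter scope (depth=2)
Step 3: declare a=67 at depth 2
Step 4: enter scope (depth=3)
Step 5: declare d=(read a)=67 at depth 3
Visible at query point: a=67 d=67

Answer: a=67 d=67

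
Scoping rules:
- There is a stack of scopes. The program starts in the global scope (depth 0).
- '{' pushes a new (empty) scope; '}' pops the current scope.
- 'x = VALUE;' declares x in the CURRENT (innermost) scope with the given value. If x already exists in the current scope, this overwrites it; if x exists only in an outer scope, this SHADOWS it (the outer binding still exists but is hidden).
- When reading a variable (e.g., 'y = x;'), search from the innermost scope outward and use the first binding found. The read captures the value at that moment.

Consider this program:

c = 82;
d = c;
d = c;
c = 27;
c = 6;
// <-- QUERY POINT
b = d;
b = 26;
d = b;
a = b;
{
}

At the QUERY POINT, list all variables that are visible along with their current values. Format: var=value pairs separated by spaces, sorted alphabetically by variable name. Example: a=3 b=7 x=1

Step 1: declare c=82 at depth 0
Step 2: declare d=(read c)=82 at depth 0
Step 3: declare d=(read c)=82 at depth 0
Step 4: declare c=27 at depth 0
Step 5: declare c=6 at depth 0
Visible at query point: c=6 d=82

Answer: c=6 d=82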